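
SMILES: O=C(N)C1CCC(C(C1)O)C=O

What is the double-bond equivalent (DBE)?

3

Molecular formula from the SMILES: C8H13NO3.
DoU = (2C + 2 + N − H − X)/2 = (2·8 + 2 + 1 − 13 − 0)/2 = 6/2 = 3.
(Structurally: 1 ring(s) + 2 π bond(s) = 3.)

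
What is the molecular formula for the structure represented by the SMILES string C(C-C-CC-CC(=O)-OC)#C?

Heavy atoms from the SMILES: 9 C, 2 O.
Implicit hydrogens by atom environment:
  5 × C: 2 H each → 10
  2 × C: no H
  2 × O: no H
  1 × C: 3 H
  1 × C: 1 H
  Total hydrogens = 14.
Molecular formula: C9H14O2

C9H14O2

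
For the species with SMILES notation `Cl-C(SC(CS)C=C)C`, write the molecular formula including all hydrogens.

Heavy atoms from the SMILES: 6 C, 1 Cl, 2 S.
Implicit hydrogens by atom environment:
  3 × C: 1 H each → 3
  2 × C: 2 H each → 4
  1 × C: 3 H
  1 × Cl: no H
  1 × S: 1 H
  1 × S: no H
  Total hydrogens = 11.
Molecular formula: C6H11ClS2

C6H11ClS2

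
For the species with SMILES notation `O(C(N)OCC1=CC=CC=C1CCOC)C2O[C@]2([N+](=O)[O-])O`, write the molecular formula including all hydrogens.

C13H18N2O7

Heavy atoms from the SMILES: 13 C, 2 N, 7 O.
Implicit hydrogens by atom environment:
  5 × O: no H
  4 × C (aromatic): 1 H each → 4
  3 × C: 2 H each → 6
  2 × C: 1 H each → 2
  2 × C (aromatic): no H
  1 × C: 3 H
  1 × C: no H
  1 × N: 2 H
  1 × N (charge +1): no H
  1 × O: 1 H
  1 × O (charge -1): no H
  Total hydrogens = 18.
Molecular formula: C13H18N2O7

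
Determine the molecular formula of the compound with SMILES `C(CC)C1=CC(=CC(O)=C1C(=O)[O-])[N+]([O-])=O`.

Heavy atoms from the SMILES: 10 C, 1 N, 5 O.
Implicit hydrogens by atom environment:
  4 × C (aromatic): no H
  2 × C: 2 H each → 4
  2 × C (aromatic): 1 H each → 2
  2 × O: no H
  2 × O (charge -1): no H
  1 × C: 3 H
  1 × C: no H
  1 × N (charge +1): no H
  1 × O: 1 H
  Total hydrogens = 10.
Net charge -1.
Molecular formula: C10H10NO5-

C10H10NO5-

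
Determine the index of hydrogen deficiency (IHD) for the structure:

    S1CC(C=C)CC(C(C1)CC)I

Molecular formula from the SMILES: C10H17IS.
DoU = (2C + 2 + N − H − X)/2 = (2·10 + 2 + 0 − 17 − 1)/2 = 4/2 = 2.
(Structurally: 1 ring(s) + 1 π bond(s) = 2.)

2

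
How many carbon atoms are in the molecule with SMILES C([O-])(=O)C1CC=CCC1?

7

The symbol for carbon appears 7 times in the SMILES.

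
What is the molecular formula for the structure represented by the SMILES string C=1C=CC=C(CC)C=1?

Heavy atoms from the SMILES: 8 C.
Implicit hydrogens by atom environment:
  5 × C (aromatic): 1 H each → 5
  1 × C: 3 H
  1 × C: 2 H
  1 × C (aromatic): no H
  Total hydrogens = 10.
Molecular formula: C8H10

C8H10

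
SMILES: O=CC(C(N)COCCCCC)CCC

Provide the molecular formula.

Heavy atoms from the SMILES: 12 C, 1 N, 2 O.
Implicit hydrogens by atom environment:
  7 × C: 2 H each → 14
  3 × C: 1 H each → 3
  2 × C: 3 H each → 6
  2 × O: no H
  1 × N: 2 H
  Total hydrogens = 25.
Molecular formula: C12H25NO2

C12H25NO2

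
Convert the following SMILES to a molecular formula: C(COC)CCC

Heavy atoms from the SMILES: 6 C, 1 O.
Implicit hydrogens by atom environment:
  4 × C: 2 H each → 8
  2 × C: 3 H each → 6
  1 × O: no H
  Total hydrogens = 14.
Molecular formula: C6H14O

C6H14O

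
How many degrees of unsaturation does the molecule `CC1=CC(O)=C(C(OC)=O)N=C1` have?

5

Molecular formula from the SMILES: C8H9NO3.
DoU = (2C + 2 + N − H − X)/2 = (2·8 + 2 + 1 − 9 − 0)/2 = 10/2 = 5.
(Structurally: 1 ring(s) + 4 π bond(s) = 5.)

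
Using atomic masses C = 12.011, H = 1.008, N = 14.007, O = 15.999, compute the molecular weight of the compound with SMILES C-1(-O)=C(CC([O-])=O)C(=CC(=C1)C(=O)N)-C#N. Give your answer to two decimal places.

Molecular formula: C10H7N2O4-.
M = 10×12.011 + 7×1.008 + 2×14.007 + 4×15.999 = 219.18 g/mol.

219.18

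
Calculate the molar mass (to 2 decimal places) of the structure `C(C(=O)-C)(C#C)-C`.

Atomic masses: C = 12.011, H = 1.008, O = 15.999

Molecular formula: C6H8O.
M = 6×12.011 + 8×1.008 + 1×15.999 = 96.13 g/mol.

96.13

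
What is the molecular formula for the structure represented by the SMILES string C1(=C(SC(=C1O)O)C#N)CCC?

C8H9NO2S

Heavy atoms from the SMILES: 8 C, 1 N, 2 O, 1 S.
Implicit hydrogens by atom environment:
  4 × C (aromatic): no H
  2 × C: 2 H each → 4
  2 × O: 1 H each → 2
  1 × C: 3 H
  1 × C: no H
  1 × N: no H
  1 × S (aromatic): no H
  Total hydrogens = 9.
Molecular formula: C8H9NO2S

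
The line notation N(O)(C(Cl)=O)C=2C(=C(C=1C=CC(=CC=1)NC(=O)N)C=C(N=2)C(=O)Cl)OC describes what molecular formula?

C15H12Cl2N4O5

Heavy atoms from the SMILES: 15 C, 2 Cl, 4 N, 5 O.
Implicit hydrogens by atom environment:
  6 × C (aromatic): no H
  5 × C (aromatic): 1 H each → 5
  4 × O: no H
  3 × C: no H
  2 × Cl: no H
  1 × C: 3 H
  1 × N: 2 H
  1 × N: 1 H
  1 × N (aromatic): no H
  1 × N: no H
  1 × O: 1 H
  Total hydrogens = 12.
Molecular formula: C15H12Cl2N4O5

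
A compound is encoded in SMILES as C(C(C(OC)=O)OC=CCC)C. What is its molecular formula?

Heavy atoms from the SMILES: 9 C, 3 O.
Implicit hydrogens by atom environment:
  3 × C: 3 H each → 9
  3 × C: 1 H each → 3
  3 × O: no H
  2 × C: 2 H each → 4
  1 × C: no H
  Total hydrogens = 16.
Molecular formula: C9H16O3

C9H16O3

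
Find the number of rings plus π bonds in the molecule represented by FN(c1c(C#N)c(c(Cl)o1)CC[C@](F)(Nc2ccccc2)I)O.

9

Molecular formula from the SMILES: C14H11ClF2IN3O2.
DoU = (2C + 2 + N − H − X)/2 = (2·14 + 2 + 3 − 11 − 4)/2 = 18/2 = 9.
(Structurally: 2 ring(s) + 7 π bond(s) = 9.)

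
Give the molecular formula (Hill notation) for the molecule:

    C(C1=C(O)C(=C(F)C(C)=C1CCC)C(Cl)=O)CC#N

C14H15ClFNO2

Heavy atoms from the SMILES: 14 C, 1 Cl, 1 F, 1 N, 2 O.
Implicit hydrogens by atom environment:
  6 × C (aromatic): no H
  4 × C: 2 H each → 8
  2 × C: 3 H each → 6
  2 × C: no H
  1 × Cl: no H
  1 × F: no H
  1 × N: no H
  1 × O: 1 H
  1 × O: no H
  Total hydrogens = 15.
Molecular formula: C14H15ClFNO2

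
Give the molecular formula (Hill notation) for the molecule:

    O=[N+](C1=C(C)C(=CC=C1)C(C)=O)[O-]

Heavy atoms from the SMILES: 9 C, 1 N, 3 O.
Implicit hydrogens by atom environment:
  3 × C (aromatic): 1 H each → 3
  3 × C (aromatic): no H
  2 × C: 3 H each → 6
  2 × O: no H
  1 × C: no H
  1 × N (charge +1): no H
  1 × O (charge -1): no H
  Total hydrogens = 9.
Molecular formula: C9H9NO3

C9H9NO3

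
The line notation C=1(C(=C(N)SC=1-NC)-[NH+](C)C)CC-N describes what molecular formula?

C9H19N4S+

Heavy atoms from the SMILES: 9 C, 4 N, 1 S.
Implicit hydrogens by atom environment:
  4 × C (aromatic): no H
  3 × C: 3 H each → 9
  2 × C: 2 H each → 4
  2 × N: 2 H each → 4
  1 × N: 1 H
  1 × N (charge +1): 1 H
  1 × S (aromatic): no H
  Total hydrogens = 19.
Net charge +1.
Molecular formula: C9H19N4S+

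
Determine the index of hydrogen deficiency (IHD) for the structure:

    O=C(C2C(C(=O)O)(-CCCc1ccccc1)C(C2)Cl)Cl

Molecular formula from the SMILES: C15H16Cl2O3.
DoU = (2C + 2 + N − H − X)/2 = (2·15 + 2 + 0 − 16 − 2)/2 = 14/2 = 7.
(Structurally: 2 ring(s) + 5 π bond(s) = 7.)

7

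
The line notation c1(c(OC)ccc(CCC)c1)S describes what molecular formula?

C10H14OS

Heavy atoms from the SMILES: 10 C, 1 O, 1 S.
Implicit hydrogens by atom environment:
  3 × C (aromatic): 1 H each → 3
  3 × C (aromatic): no H
  2 × C: 3 H each → 6
  2 × C: 2 H each → 4
  1 × O: no H
  1 × S: 1 H
  Total hydrogens = 14.
Molecular formula: C10H14OS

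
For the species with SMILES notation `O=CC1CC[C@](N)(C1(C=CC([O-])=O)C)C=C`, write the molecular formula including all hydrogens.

C12H16NO3-

Heavy atoms from the SMILES: 12 C, 1 N, 3 O.
Implicit hydrogens by atom environment:
  5 × C: 1 H each → 5
  3 × C: 2 H each → 6
  3 × C: no H
  2 × O: no H
  1 × C: 3 H
  1 × N: 2 H
  1 × O (charge -1): no H
  Total hydrogens = 16.
Net charge -1.
Molecular formula: C12H16NO3-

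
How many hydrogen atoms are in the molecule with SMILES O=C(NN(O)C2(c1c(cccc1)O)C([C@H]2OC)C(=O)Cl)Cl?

12

Hydrogens are implicit in SMILES; fill each atom to its normal valence:
  4 × C (aromatic): 1 H each → 4
  3 × C: no H
  3 × O: no H
  2 × C: 1 H each → 2
  2 × C (aromatic): no H
  2 × Cl: no H
  2 × O: 1 H each → 2
  1 × C: 3 H
  1 × N: 1 H
  1 × N: no H
  Total hydrogens = 12.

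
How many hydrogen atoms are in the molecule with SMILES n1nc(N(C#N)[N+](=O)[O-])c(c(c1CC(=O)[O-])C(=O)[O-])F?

Hydrogens are implicit in SMILES; fill each atom to its normal valence:
  4 × C (aromatic): no H
  3 × C: no H
  3 × O: no H
  3 × O (charge -1): no H
  2 × N (aromatic): no H
  2 × N: no H
  1 × C: 2 H
  1 × F: no H
  1 × N (charge +1): no H
  Total hydrogens = 2.

2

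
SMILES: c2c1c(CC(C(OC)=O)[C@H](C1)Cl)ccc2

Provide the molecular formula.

Heavy atoms from the SMILES: 12 C, 1 Cl, 2 O.
Implicit hydrogens by atom environment:
  4 × C (aromatic): 1 H each → 4
  2 × C: 2 H each → 4
  2 × C: 1 H each → 2
  2 × C (aromatic): no H
  2 × O: no H
  1 × C: 3 H
  1 × C: no H
  1 × Cl: no H
  Total hydrogens = 13.
Molecular formula: C12H13ClO2

C12H13ClO2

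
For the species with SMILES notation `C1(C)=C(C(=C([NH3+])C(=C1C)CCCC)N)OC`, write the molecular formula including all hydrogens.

Heavy atoms from the SMILES: 13 C, 2 N, 1 O.
Implicit hydrogens by atom environment:
  6 × C (aromatic): no H
  4 × C: 3 H each → 12
  3 × C: 2 H each → 6
  1 × N (charge +1): 3 H
  1 × N: 2 H
  1 × O: no H
  Total hydrogens = 23.
Net charge +1.
Molecular formula: C13H23N2O+

C13H23N2O+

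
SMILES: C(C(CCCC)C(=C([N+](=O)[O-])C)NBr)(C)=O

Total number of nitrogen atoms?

The symbol for nitrogen appears 2 times in the SMILES.

2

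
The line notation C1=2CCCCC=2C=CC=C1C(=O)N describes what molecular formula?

Heavy atoms from the SMILES: 11 C, 1 N, 1 O.
Implicit hydrogens by atom environment:
  4 × C: 2 H each → 8
  3 × C (aromatic): 1 H each → 3
  3 × C (aromatic): no H
  1 × C: no H
  1 × N: 2 H
  1 × O: no H
  Total hydrogens = 13.
Molecular formula: C11H13NO

C11H13NO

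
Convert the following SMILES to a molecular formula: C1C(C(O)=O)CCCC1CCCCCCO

Heavy atoms from the SMILES: 13 C, 3 O.
Implicit hydrogens by atom environment:
  10 × C: 2 H each → 20
  2 × C: 1 H each → 2
  2 × O: 1 H each → 2
  1 × C: no H
  1 × O: no H
  Total hydrogens = 24.
Molecular formula: C13H24O3

C13H24O3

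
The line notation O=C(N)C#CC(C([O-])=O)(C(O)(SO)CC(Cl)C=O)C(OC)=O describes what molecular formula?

C11H11ClNO8S-

Heavy atoms from the SMILES: 11 C, 1 Cl, 1 N, 8 O, 1 S.
Implicit hydrogens by atom environment:
  7 × C: no H
  5 × O: no H
  2 × C: 1 H each → 2
  2 × O: 1 H each → 2
  1 × C: 3 H
  1 × C: 2 H
  1 × Cl: no H
  1 × N: 2 H
  1 × O (charge -1): no H
  1 × S: no H
  Total hydrogens = 11.
Net charge -1.
Molecular formula: C11H11ClNO8S-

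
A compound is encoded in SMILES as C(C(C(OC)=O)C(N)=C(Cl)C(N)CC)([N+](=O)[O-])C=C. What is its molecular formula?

Heavy atoms from the SMILES: 11 C, 1 Cl, 3 N, 4 O.
Implicit hydrogens by atom environment:
  4 × C: 1 H each → 4
  3 × C: no H
  3 × O: no H
  2 × C: 3 H each → 6
  2 × C: 2 H each → 4
  2 × N: 2 H each → 4
  1 × Cl: no H
  1 × N (charge +1): no H
  1 × O (charge -1): no H
  Total hydrogens = 18.
Molecular formula: C11H18ClN3O4

C11H18ClN3O4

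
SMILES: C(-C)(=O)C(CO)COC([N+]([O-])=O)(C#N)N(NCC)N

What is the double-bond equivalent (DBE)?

Molecular formula from the SMILES: C9H17N5O5.
DoU = (2C + 2 + N − H − X)/2 = (2·9 + 2 + 5 − 17 − 0)/2 = 8/2 = 4.
(Structurally: 0 ring(s) + 4 π bond(s) = 4.)

4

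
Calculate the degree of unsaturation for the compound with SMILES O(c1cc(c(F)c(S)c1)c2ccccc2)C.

8

Molecular formula from the SMILES: C13H11FOS.
DoU = (2C + 2 + N − H − X)/2 = (2·13 + 2 + 0 − 11 − 1)/2 = 16/2 = 8.
(Structurally: 2 ring(s) + 6 π bond(s) = 8.)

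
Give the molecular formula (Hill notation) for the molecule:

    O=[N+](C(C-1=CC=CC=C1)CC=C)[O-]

Heavy atoms from the SMILES: 10 C, 1 N, 2 O.
Implicit hydrogens by atom environment:
  5 × C (aromatic): 1 H each → 5
  2 × C: 2 H each → 4
  2 × C: 1 H each → 2
  1 × C (aromatic): no H
  1 × N (charge +1): no H
  1 × O: no H
  1 × O (charge -1): no H
  Total hydrogens = 11.
Molecular formula: C10H11NO2

C10H11NO2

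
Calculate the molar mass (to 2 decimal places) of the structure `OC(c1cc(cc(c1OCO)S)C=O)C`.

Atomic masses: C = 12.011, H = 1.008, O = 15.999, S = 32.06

228.26

Molecular formula: C10H12O4S.
M = 10×12.011 + 12×1.008 + 4×15.999 + 1×32.06 = 228.26 g/mol.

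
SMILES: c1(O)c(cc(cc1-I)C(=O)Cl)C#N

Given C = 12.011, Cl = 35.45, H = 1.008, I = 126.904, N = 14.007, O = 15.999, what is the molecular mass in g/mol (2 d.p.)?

307.47

Molecular formula: C8H3ClINO2.
M = 8×12.011 + 1×35.45 + 3×1.008 + 1×126.904 + 1×14.007 + 2×15.999 = 307.47 g/mol.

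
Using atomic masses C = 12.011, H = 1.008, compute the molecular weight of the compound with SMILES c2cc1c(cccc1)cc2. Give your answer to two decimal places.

Molecular formula: C10H8.
M = 10×12.011 + 8×1.008 = 128.17 g/mol.

128.17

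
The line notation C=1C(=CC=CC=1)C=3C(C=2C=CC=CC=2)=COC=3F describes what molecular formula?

C16H11FO

Heavy atoms from the SMILES: 16 C, 1 F, 1 O.
Implicit hydrogens by atom environment:
  11 × C (aromatic): 1 H each → 11
  5 × C (aromatic): no H
  1 × F: no H
  1 × O (aromatic): no H
  Total hydrogens = 11.
Molecular formula: C16H11FO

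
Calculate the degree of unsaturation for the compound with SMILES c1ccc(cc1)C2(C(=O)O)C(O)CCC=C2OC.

7

Molecular formula from the SMILES: C14H16O4.
DoU = (2C + 2 + N − H − X)/2 = (2·14 + 2 + 0 − 16 − 0)/2 = 14/2 = 7.
(Structurally: 2 ring(s) + 5 π bond(s) = 7.)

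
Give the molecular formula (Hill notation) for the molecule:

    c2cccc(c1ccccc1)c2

Heavy atoms from the SMILES: 12 C.
Implicit hydrogens by atom environment:
  10 × C (aromatic): 1 H each → 10
  2 × C (aromatic): no H
  Total hydrogens = 10.
Molecular formula: C12H10

C12H10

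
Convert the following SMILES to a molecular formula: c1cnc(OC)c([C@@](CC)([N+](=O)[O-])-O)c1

C9H12N2O4

Heavy atoms from the SMILES: 9 C, 2 N, 4 O.
Implicit hydrogens by atom environment:
  3 × C (aromatic): 1 H each → 3
  2 × C: 3 H each → 6
  2 × C (aromatic): no H
  2 × O: no H
  1 × C: 2 H
  1 × C: no H
  1 × N (aromatic): no H
  1 × N (charge +1): no H
  1 × O: 1 H
  1 × O (charge -1): no H
  Total hydrogens = 12.
Molecular formula: C9H12N2O4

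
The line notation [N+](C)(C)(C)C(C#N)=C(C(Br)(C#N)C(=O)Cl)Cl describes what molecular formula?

C9H9BrCl2N3O+

Heavy atoms from the SMILES: 1 Br, 9 C, 2 Cl, 3 N, 1 O.
Implicit hydrogens by atom environment:
  6 × C: no H
  3 × C: 3 H each → 9
  2 × Cl: no H
  2 × N: no H
  1 × Br: no H
  1 × N (charge +1): no H
  1 × O: no H
  Total hydrogens = 9.
Net charge +1.
Molecular formula: C9H9BrCl2N3O+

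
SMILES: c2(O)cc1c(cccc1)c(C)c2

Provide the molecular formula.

C11H10O

Heavy atoms from the SMILES: 11 C, 1 O.
Implicit hydrogens by atom environment:
  6 × C (aromatic): 1 H each → 6
  4 × C (aromatic): no H
  1 × C: 3 H
  1 × O: 1 H
  Total hydrogens = 10.
Molecular formula: C11H10O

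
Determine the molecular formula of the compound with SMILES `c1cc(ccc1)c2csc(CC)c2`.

C12H12S

Heavy atoms from the SMILES: 12 C, 1 S.
Implicit hydrogens by atom environment:
  7 × C (aromatic): 1 H each → 7
  3 × C (aromatic): no H
  1 × C: 3 H
  1 × C: 2 H
  1 × S (aromatic): no H
  Total hydrogens = 12.
Molecular formula: C12H12S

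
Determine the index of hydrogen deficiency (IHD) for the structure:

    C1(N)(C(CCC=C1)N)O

2

Molecular formula from the SMILES: C6H12N2O.
DoU = (2C + 2 + N − H − X)/2 = (2·6 + 2 + 2 − 12 − 0)/2 = 4/2 = 2.
(Structurally: 1 ring(s) + 1 π bond(s) = 2.)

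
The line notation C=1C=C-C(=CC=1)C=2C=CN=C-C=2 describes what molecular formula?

C11H9N

Heavy atoms from the SMILES: 11 C, 1 N.
Implicit hydrogens by atom environment:
  9 × C (aromatic): 1 H each → 9
  2 × C (aromatic): no H
  1 × N (aromatic): no H
  Total hydrogens = 9.
Molecular formula: C11H9N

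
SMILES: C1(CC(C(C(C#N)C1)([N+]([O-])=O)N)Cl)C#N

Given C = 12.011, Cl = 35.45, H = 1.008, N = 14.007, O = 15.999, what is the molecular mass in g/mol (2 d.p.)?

Molecular formula: C8H9ClN4O2.
M = 8×12.011 + 1×35.45 + 9×1.008 + 4×14.007 + 2×15.999 = 228.64 g/mol.

228.64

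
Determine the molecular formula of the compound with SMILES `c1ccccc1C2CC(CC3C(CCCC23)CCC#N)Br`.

Heavy atoms from the SMILES: 1 Br, 19 C, 1 N.
Implicit hydrogens by atom environment:
  7 × C: 2 H each → 14
  5 × C: 1 H each → 5
  5 × C (aromatic): 1 H each → 5
  1 × Br: no H
  1 × C (aromatic): no H
  1 × C: no H
  1 × N: no H
  Total hydrogens = 24.
Molecular formula: C19H24BrN

C19H24BrN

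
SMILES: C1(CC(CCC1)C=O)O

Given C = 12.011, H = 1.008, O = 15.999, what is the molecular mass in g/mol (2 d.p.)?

Molecular formula: C7H12O2.
M = 7×12.011 + 12×1.008 + 2×15.999 = 128.17 g/mol.

128.17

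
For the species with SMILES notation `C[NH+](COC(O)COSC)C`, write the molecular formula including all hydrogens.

C6H16NO3S+

Heavy atoms from the SMILES: 6 C, 1 N, 3 O, 1 S.
Implicit hydrogens by atom environment:
  3 × C: 3 H each → 9
  2 × C: 2 H each → 4
  2 × O: no H
  1 × C: 1 H
  1 × N (charge +1): 1 H
  1 × O: 1 H
  1 × S: no H
  Total hydrogens = 16.
Net charge +1.
Molecular formula: C6H16NO3S+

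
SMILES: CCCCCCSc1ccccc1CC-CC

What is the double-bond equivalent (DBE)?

Molecular formula from the SMILES: C16H26S.
DoU = (2C + 2 + N − H − X)/2 = (2·16 + 2 + 0 − 26 − 0)/2 = 8/2 = 4.
(Structurally: 1 ring(s) + 3 π bond(s) = 4.)

4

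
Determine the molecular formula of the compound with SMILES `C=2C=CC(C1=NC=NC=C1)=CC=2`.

Heavy atoms from the SMILES: 10 C, 2 N.
Implicit hydrogens by atom environment:
  8 × C (aromatic): 1 H each → 8
  2 × C (aromatic): no H
  2 × N (aromatic): no H
  Total hydrogens = 8.
Molecular formula: C10H8N2

C10H8N2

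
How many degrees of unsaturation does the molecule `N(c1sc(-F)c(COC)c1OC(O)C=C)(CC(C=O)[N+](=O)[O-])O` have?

Molecular formula from the SMILES: C12H15FN2O7S.
DoU = (2C + 2 + N − H − X)/2 = (2·12 + 2 + 2 − 15 − 1)/2 = 12/2 = 6.
(Structurally: 1 ring(s) + 5 π bond(s) = 6.)

6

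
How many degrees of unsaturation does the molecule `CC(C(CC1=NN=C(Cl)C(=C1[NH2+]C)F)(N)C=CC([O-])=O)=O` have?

Molecular formula from the SMILES: C12H14ClFN4O3.
DoU = (2C + 2 + N − H − X)/2 = (2·12 + 2 + 4 − 14 − 2)/2 = 14/2 = 7.
(Structurally: 1 ring(s) + 6 π bond(s) = 7.)

7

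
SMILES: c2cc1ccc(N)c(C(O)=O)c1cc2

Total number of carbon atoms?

11

The symbol for carbon appears 11 times in the SMILES. Lowercase c denotes aromatic carbon and counts toward C.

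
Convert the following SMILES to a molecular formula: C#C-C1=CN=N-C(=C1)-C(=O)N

Heavy atoms from the SMILES: 7 C, 3 N, 1 O.
Implicit hydrogens by atom environment:
  2 × C (aromatic): 1 H each → 2
  2 × C (aromatic): no H
  2 × C: no H
  2 × N (aromatic): no H
  1 × C: 1 H
  1 × N: 2 H
  1 × O: no H
  Total hydrogens = 5.
Molecular formula: C7H5N3O

C7H5N3O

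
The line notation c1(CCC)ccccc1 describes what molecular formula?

Heavy atoms from the SMILES: 9 C.
Implicit hydrogens by atom environment:
  5 × C (aromatic): 1 H each → 5
  2 × C: 2 H each → 4
  1 × C: 3 H
  1 × C (aromatic): no H
  Total hydrogens = 12.
Molecular formula: C9H12

C9H12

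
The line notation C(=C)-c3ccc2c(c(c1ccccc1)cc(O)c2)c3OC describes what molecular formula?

Heavy atoms from the SMILES: 19 C, 2 O.
Implicit hydrogens by atom environment:
  9 × C (aromatic): 1 H each → 9
  7 × C (aromatic): no H
  1 × C: 3 H
  1 × C: 2 H
  1 × C: 1 H
  1 × O: 1 H
  1 × O: no H
  Total hydrogens = 16.
Molecular formula: C19H16O2

C19H16O2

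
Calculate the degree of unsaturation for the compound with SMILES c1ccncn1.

Molecular formula from the SMILES: C4H4N2.
DoU = (2C + 2 + N − H − X)/2 = (2·4 + 2 + 2 − 4 − 0)/2 = 8/2 = 4.
(Structurally: 1 ring(s) + 3 π bond(s) = 4.)

4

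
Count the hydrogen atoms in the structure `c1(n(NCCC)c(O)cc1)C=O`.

12

Hydrogens are implicit in SMILES; fill each atom to its normal valence:
  2 × C: 2 H each → 4
  2 × C (aromatic): 1 H each → 2
  2 × C (aromatic): no H
  1 × C: 3 H
  1 × C: 1 H
  1 × N: 1 H
  1 × N (aromatic): no H
  1 × O: 1 H
  1 × O: no H
  Total hydrogens = 12.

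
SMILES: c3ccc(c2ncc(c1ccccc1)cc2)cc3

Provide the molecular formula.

Heavy atoms from the SMILES: 17 C, 1 N.
Implicit hydrogens by atom environment:
  13 × C (aromatic): 1 H each → 13
  4 × C (aromatic): no H
  1 × N (aromatic): no H
  Total hydrogens = 13.
Molecular formula: C17H13N

C17H13N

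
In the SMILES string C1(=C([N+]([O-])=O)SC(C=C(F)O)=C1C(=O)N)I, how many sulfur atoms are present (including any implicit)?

1

The symbol for sulfur appears 1 time in the SMILES.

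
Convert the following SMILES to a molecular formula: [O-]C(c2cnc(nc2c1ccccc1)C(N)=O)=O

Heavy atoms from the SMILES: 12 C, 3 N, 3 O.
Implicit hydrogens by atom environment:
  6 × C (aromatic): 1 H each → 6
  4 × C (aromatic): no H
  2 × C: no H
  2 × N (aromatic): no H
  2 × O: no H
  1 × N: 2 H
  1 × O (charge -1): no H
  Total hydrogens = 8.
Net charge -1.
Molecular formula: C12H8N3O3-

C12H8N3O3-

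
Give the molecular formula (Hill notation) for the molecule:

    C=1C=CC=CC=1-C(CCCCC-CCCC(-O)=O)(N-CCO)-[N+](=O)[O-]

C18H28N2O5

Heavy atoms from the SMILES: 18 C, 2 N, 5 O.
Implicit hydrogens by atom environment:
  10 × C: 2 H each → 20
  5 × C (aromatic): 1 H each → 5
  2 × C: no H
  2 × O: 1 H each → 2
  2 × O: no H
  1 × C (aromatic): no H
  1 × N: 1 H
  1 × N (charge +1): no H
  1 × O (charge -1): no H
  Total hydrogens = 28.
Molecular formula: C18H28N2O5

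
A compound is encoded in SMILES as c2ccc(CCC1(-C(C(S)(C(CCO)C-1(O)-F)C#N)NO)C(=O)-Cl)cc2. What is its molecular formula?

C17H20ClFN2O4S

Heavy atoms from the SMILES: 17 C, 1 Cl, 1 F, 2 N, 4 O, 1 S.
Implicit hydrogens by atom environment:
  5 × C (aromatic): 1 H each → 5
  5 × C: no H
  4 × C: 2 H each → 8
  3 × O: 1 H each → 3
  2 × C: 1 H each → 2
  1 × C (aromatic): no H
  1 × Cl: no H
  1 × F: no H
  1 × N: 1 H
  1 × N: no H
  1 × O: no H
  1 × S: 1 H
  Total hydrogens = 20.
Molecular formula: C17H20ClFN2O4S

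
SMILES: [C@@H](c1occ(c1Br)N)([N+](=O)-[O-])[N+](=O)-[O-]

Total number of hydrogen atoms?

Hydrogens are implicit in SMILES; fill each atom to its normal valence:
  3 × C (aromatic): no H
  2 × N (charge +1): no H
  2 × O: no H
  2 × O (charge -1): no H
  1 × Br: no H
  1 × C (aromatic): 1 H
  1 × C: 1 H
  1 × N: 2 H
  1 × O (aromatic): no H
  Total hydrogens = 4.

4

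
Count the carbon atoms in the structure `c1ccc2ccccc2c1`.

The symbol for carbon appears 10 times in the SMILES. Lowercase c denotes aromatic carbon and counts toward C.

10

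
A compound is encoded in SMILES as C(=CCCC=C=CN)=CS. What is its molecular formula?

Heavy atoms from the SMILES: 8 C, 1 N, 1 S.
Implicit hydrogens by atom environment:
  4 × C: 1 H each → 4
  2 × C: 2 H each → 4
  2 × C: no H
  1 × N: 2 H
  1 × S: 1 H
  Total hydrogens = 11.
Molecular formula: C8H11NS

C8H11NS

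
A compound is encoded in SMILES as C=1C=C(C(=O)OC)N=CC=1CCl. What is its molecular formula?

Heavy atoms from the SMILES: 8 C, 1 Cl, 1 N, 2 O.
Implicit hydrogens by atom environment:
  3 × C (aromatic): 1 H each → 3
  2 × C (aromatic): no H
  2 × O: no H
  1 × C: 3 H
  1 × C: 2 H
  1 × C: no H
  1 × Cl: no H
  1 × N (aromatic): no H
  Total hydrogens = 8.
Molecular formula: C8H8ClNO2

C8H8ClNO2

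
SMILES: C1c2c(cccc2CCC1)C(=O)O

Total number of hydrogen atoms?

12

Hydrogens are implicit in SMILES; fill each atom to its normal valence:
  4 × C: 2 H each → 8
  3 × C (aromatic): 1 H each → 3
  3 × C (aromatic): no H
  1 × C: no H
  1 × O: 1 H
  1 × O: no H
  Total hydrogens = 12.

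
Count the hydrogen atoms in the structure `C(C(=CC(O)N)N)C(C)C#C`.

Hydrogens are implicit in SMILES; fill each atom to its normal valence:
  4 × C: 1 H each → 4
  2 × C: no H
  2 × N: 2 H each → 4
  1 × C: 3 H
  1 × C: 2 H
  1 × O: 1 H
  Total hydrogens = 14.

14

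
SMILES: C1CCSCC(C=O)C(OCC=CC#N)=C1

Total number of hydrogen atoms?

Hydrogens are implicit in SMILES; fill each atom to its normal valence:
  5 × C: 2 H each → 10
  5 × C: 1 H each → 5
  2 × C: no H
  2 × O: no H
  1 × N: no H
  1 × S: no H
  Total hydrogens = 15.

15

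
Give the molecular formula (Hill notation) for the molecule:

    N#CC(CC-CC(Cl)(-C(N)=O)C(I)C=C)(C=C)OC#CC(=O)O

C15H16ClIN2O4

Heavy atoms from the SMILES: 15 C, 1 Cl, 1 I, 2 N, 4 O.
Implicit hydrogens by atom environment:
  7 × C: no H
  5 × C: 2 H each → 10
  3 × C: 1 H each → 3
  3 × O: no H
  1 × Cl: no H
  1 × I: no H
  1 × N: 2 H
  1 × N: no H
  1 × O: 1 H
  Total hydrogens = 16.
Molecular formula: C15H16ClIN2O4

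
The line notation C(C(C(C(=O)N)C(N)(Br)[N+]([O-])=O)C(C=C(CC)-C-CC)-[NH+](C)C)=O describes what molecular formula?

Heavy atoms from the SMILES: 1 Br, 15 C, 4 N, 4 O.
Implicit hydrogens by atom environment:
  5 × C: 1 H each → 5
  4 × C: 3 H each → 12
  3 × C: 2 H each → 6
  3 × C: no H
  3 × O: no H
  2 × N: 2 H each → 4
  1 × Br: no H
  1 × N (charge +1): 1 H
  1 × N (charge +1): no H
  1 × O (charge -1): no H
  Total hydrogens = 28.
Net charge +1.
Molecular formula: C15H28BrN4O4+

C15H28BrN4O4+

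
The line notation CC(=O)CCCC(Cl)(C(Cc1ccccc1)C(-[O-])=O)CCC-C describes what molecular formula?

C19H26ClO3-

Heavy atoms from the SMILES: 19 C, 1 Cl, 3 O.
Implicit hydrogens by atom environment:
  7 × C: 2 H each → 14
  5 × C (aromatic): 1 H each → 5
  3 × C: no H
  2 × C: 3 H each → 6
  2 × O: no H
  1 × C: 1 H
  1 × C (aromatic): no H
  1 × Cl: no H
  1 × O (charge -1): no H
  Total hydrogens = 26.
Net charge -1.
Molecular formula: C19H26ClO3-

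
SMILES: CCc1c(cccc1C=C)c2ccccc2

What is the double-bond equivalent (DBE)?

Molecular formula from the SMILES: C16H16.
DoU = (2C + 2 + N − H − X)/2 = (2·16 + 2 + 0 − 16 − 0)/2 = 18/2 = 9.
(Structurally: 2 ring(s) + 7 π bond(s) = 9.)

9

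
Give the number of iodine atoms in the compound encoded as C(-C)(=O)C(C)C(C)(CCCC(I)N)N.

The symbol for iodine appears 1 time in the SMILES.

1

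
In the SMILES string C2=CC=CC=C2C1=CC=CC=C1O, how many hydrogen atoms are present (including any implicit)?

10

Hydrogens are implicit in SMILES; fill each atom to its normal valence:
  9 × C (aromatic): 1 H each → 9
  3 × C (aromatic): no H
  1 × O: 1 H
  Total hydrogens = 10.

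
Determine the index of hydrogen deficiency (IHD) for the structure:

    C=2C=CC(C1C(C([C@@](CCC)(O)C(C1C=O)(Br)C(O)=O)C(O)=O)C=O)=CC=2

Molecular formula from the SMILES: C19H21BrO7.
DoU = (2C + 2 + N − H − X)/2 = (2·19 + 2 + 0 − 21 − 1)/2 = 18/2 = 9.
(Structurally: 2 ring(s) + 7 π bond(s) = 9.)

9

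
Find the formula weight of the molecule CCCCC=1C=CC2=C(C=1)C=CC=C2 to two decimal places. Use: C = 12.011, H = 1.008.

184.28

Molecular formula: C14H16.
M = 14×12.011 + 16×1.008 = 184.28 g/mol.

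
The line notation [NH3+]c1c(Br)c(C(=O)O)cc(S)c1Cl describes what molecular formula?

Heavy atoms from the SMILES: 1 Br, 7 C, 1 Cl, 1 N, 2 O, 1 S.
Implicit hydrogens by atom environment:
  5 × C (aromatic): no H
  1 × Br: no H
  1 × C (aromatic): 1 H
  1 × C: no H
  1 × Cl: no H
  1 × N (charge +1): 3 H
  1 × O: 1 H
  1 × O: no H
  1 × S: 1 H
  Total hydrogens = 6.
Net charge +1.
Molecular formula: C7H6BrClNO2S+

C7H6BrClNO2S+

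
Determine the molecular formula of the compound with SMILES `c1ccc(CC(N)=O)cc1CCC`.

C11H15NO

Heavy atoms from the SMILES: 11 C, 1 N, 1 O.
Implicit hydrogens by atom environment:
  4 × C (aromatic): 1 H each → 4
  3 × C: 2 H each → 6
  2 × C (aromatic): no H
  1 × C: 3 H
  1 × C: no H
  1 × N: 2 H
  1 × O: no H
  Total hydrogens = 15.
Molecular formula: C11H15NO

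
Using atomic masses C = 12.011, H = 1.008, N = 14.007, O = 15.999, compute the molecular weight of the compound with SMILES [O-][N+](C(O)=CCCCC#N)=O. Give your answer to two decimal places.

156.14

Molecular formula: C6H8N2O3.
M = 6×12.011 + 8×1.008 + 2×14.007 + 3×15.999 = 156.14 g/mol.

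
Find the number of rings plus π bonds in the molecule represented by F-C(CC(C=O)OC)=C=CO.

Molecular formula from the SMILES: C7H9FO3.
DoU = (2C + 2 + N − H − X)/2 = (2·7 + 2 + 0 − 9 − 1)/2 = 6/2 = 3.
(Structurally: 0 ring(s) + 3 π bond(s) = 3.)

3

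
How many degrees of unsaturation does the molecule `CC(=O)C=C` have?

2

Molecular formula from the SMILES: C4H6O.
DoU = (2C + 2 + N − H − X)/2 = (2·4 + 2 + 0 − 6 − 0)/2 = 4/2 = 2.
(Structurally: 0 ring(s) + 2 π bond(s) = 2.)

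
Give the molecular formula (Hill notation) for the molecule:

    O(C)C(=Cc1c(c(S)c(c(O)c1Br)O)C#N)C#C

Heavy atoms from the SMILES: 1 Br, 12 C, 1 N, 3 O, 1 S.
Implicit hydrogens by atom environment:
  6 × C (aromatic): no H
  3 × C: no H
  2 × C: 1 H each → 2
  2 × O: 1 H each → 2
  1 × Br: no H
  1 × C: 3 H
  1 × N: no H
  1 × O: no H
  1 × S: 1 H
  Total hydrogens = 8.
Molecular formula: C12H8BrNO3S

C12H8BrNO3S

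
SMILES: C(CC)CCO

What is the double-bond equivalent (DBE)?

0

Molecular formula from the SMILES: C5H12O.
DoU = (2C + 2 + N − H − X)/2 = (2·5 + 2 + 0 − 12 − 0)/2 = 0/2 = 0.
(Structurally: 0 ring(s) + 0 π bond(s) = 0.)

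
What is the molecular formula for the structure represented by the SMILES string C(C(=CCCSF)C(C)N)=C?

Heavy atoms from the SMILES: 8 C, 1 F, 1 N, 1 S.
Implicit hydrogens by atom environment:
  3 × C: 2 H each → 6
  3 × C: 1 H each → 3
  1 × C: 3 H
  1 × C: no H
  1 × F: no H
  1 × N: 2 H
  1 × S: no H
  Total hydrogens = 14.
Molecular formula: C8H14FNS

C8H14FNS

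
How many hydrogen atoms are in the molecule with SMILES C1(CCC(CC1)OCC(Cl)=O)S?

Hydrogens are implicit in SMILES; fill each atom to its normal valence:
  5 × C: 2 H each → 10
  2 × C: 1 H each → 2
  2 × O: no H
  1 × C: no H
  1 × Cl: no H
  1 × S: 1 H
  Total hydrogens = 13.

13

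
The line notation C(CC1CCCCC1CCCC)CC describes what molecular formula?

Heavy atoms from the SMILES: 14 C.
Implicit hydrogens by atom environment:
  10 × C: 2 H each → 20
  2 × C: 3 H each → 6
  2 × C: 1 H each → 2
  Total hydrogens = 28.
Molecular formula: C14H28

C14H28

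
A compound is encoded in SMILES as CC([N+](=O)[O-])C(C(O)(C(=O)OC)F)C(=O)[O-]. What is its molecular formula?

C7H9FNO7-

Heavy atoms from the SMILES: 7 C, 1 F, 1 N, 7 O.
Implicit hydrogens by atom environment:
  4 × O: no H
  3 × C: no H
  2 × C: 3 H each → 6
  2 × C: 1 H each → 2
  2 × O (charge -1): no H
  1 × F: no H
  1 × N (charge +1): no H
  1 × O: 1 H
  Total hydrogens = 9.
Net charge -1.
Molecular formula: C7H9FNO7-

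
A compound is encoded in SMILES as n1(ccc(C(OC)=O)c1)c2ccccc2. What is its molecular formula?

Heavy atoms from the SMILES: 12 C, 1 N, 2 O.
Implicit hydrogens by atom environment:
  8 × C (aromatic): 1 H each → 8
  2 × C (aromatic): no H
  2 × O: no H
  1 × C: 3 H
  1 × C: no H
  1 × N (aromatic): no H
  Total hydrogens = 11.
Molecular formula: C12H11NO2

C12H11NO2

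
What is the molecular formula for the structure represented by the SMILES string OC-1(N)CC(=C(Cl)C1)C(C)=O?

C7H10ClNO2

Heavy atoms from the SMILES: 7 C, 1 Cl, 1 N, 2 O.
Implicit hydrogens by atom environment:
  4 × C: no H
  2 × C: 2 H each → 4
  1 × C: 3 H
  1 × Cl: no H
  1 × N: 2 H
  1 × O: 1 H
  1 × O: no H
  Total hydrogens = 10.
Molecular formula: C7H10ClNO2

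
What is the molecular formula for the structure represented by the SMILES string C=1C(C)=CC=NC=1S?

C6H7NS

Heavy atoms from the SMILES: 6 C, 1 N, 1 S.
Implicit hydrogens by atom environment:
  3 × C (aromatic): 1 H each → 3
  2 × C (aromatic): no H
  1 × C: 3 H
  1 × N (aromatic): no H
  1 × S: 1 H
  Total hydrogens = 7.
Molecular formula: C6H7NS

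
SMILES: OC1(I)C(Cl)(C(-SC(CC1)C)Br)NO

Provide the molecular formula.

C7H12BrClINO2S

Heavy atoms from the SMILES: 1 Br, 7 C, 1 Cl, 1 I, 1 N, 2 O, 1 S.
Implicit hydrogens by atom environment:
  2 × C: 2 H each → 4
  2 × C: 1 H each → 2
  2 × C: no H
  2 × O: 1 H each → 2
  1 × Br: no H
  1 × C: 3 H
  1 × Cl: no H
  1 × I: no H
  1 × N: 1 H
  1 × S: no H
  Total hydrogens = 12.
Molecular formula: C7H12BrClINO2S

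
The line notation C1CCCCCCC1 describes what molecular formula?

C8H16

Heavy atoms from the SMILES: 8 C.
Implicit hydrogens by atom environment:
  8 × C: 2 H each → 16
  Total hydrogens = 16.
Molecular formula: C8H16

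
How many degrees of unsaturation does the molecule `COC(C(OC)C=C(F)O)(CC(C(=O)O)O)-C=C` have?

3

Molecular formula from the SMILES: C11H17FO6.
DoU = (2C + 2 + N − H − X)/2 = (2·11 + 2 + 0 − 17 − 1)/2 = 6/2 = 3.
(Structurally: 0 ring(s) + 3 π bond(s) = 3.)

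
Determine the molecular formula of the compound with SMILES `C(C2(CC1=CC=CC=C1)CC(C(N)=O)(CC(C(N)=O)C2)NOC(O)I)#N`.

Heavy atoms from the SMILES: 17 C, 1 I, 4 N, 4 O.
Implicit hydrogens by atom environment:
  5 × C (aromatic): 1 H each → 5
  5 × C: no H
  4 × C: 2 H each → 8
  3 × O: no H
  2 × C: 1 H each → 2
  2 × N: 2 H each → 4
  1 × C (aromatic): no H
  1 × I: no H
  1 × N: 1 H
  1 × N: no H
  1 × O: 1 H
  Total hydrogens = 21.
Molecular formula: C17H21IN4O4

C17H21IN4O4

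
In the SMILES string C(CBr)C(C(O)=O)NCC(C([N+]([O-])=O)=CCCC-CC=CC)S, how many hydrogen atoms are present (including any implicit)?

Hydrogens are implicit in SMILES; fill each atom to its normal valence:
  7 × C: 2 H each → 14
  5 × C: 1 H each → 5
  2 × C: no H
  2 × O: no H
  1 × Br: no H
  1 × C: 3 H
  1 × N: 1 H
  1 × N (charge +1): no H
  1 × O: 1 H
  1 × O (charge -1): no H
  1 × S: 1 H
  Total hydrogens = 25.

25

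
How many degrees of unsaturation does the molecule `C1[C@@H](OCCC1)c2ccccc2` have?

Molecular formula from the SMILES: C11H14O.
DoU = (2C + 2 + N − H − X)/2 = (2·11 + 2 + 0 − 14 − 0)/2 = 10/2 = 5.
(Structurally: 2 ring(s) + 3 π bond(s) = 5.)

5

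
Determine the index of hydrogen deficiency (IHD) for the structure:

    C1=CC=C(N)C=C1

Molecular formula from the SMILES: C6H7N.
DoU = (2C + 2 + N − H − X)/2 = (2·6 + 2 + 1 − 7 − 0)/2 = 8/2 = 4.
(Structurally: 1 ring(s) + 3 π bond(s) = 4.)

4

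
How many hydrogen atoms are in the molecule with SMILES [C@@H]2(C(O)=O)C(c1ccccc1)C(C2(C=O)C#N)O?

11

Hydrogens are implicit in SMILES; fill each atom to its normal valence:
  5 × C (aromatic): 1 H each → 5
  4 × C: 1 H each → 4
  3 × C: no H
  2 × O: 1 H each → 2
  2 × O: no H
  1 × C (aromatic): no H
  1 × N: no H
  Total hydrogens = 11.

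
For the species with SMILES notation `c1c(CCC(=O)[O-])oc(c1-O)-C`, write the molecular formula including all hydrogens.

C8H9O4-

Heavy atoms from the SMILES: 8 C, 4 O.
Implicit hydrogens by atom environment:
  3 × C (aromatic): no H
  2 × C: 2 H each → 4
  1 × C: 3 H
  1 × C (aromatic): 1 H
  1 × C: no H
  1 × O: 1 H
  1 × O (aromatic): no H
  1 × O: no H
  1 × O (charge -1): no H
  Total hydrogens = 9.
Net charge -1.
Molecular formula: C8H9O4-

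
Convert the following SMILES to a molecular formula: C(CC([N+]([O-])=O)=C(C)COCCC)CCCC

Heavy atoms from the SMILES: 13 C, 1 N, 3 O.
Implicit hydrogens by atom environment:
  8 × C: 2 H each → 16
  3 × C: 3 H each → 9
  2 × C: no H
  2 × O: no H
  1 × N (charge +1): no H
  1 × O (charge -1): no H
  Total hydrogens = 25.
Molecular formula: C13H25NO3

C13H25NO3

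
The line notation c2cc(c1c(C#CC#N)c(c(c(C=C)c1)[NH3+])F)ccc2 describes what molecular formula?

Heavy atoms from the SMILES: 17 C, 1 F, 2 N.
Implicit hydrogens by atom environment:
  6 × C (aromatic): 1 H each → 6
  6 × C (aromatic): no H
  3 × C: no H
  1 × C: 2 H
  1 × C: 1 H
  1 × F: no H
  1 × N (charge +1): 3 H
  1 × N: no H
  Total hydrogens = 12.
Net charge +1.
Molecular formula: C17H12FN2+

C17H12FN2+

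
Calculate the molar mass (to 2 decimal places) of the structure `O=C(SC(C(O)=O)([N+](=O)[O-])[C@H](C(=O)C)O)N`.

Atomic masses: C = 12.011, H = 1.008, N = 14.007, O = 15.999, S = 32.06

Molecular formula: C6H8N2O7S.
M = 6×12.011 + 8×1.008 + 2×14.007 + 7×15.999 + 1×32.06 = 252.20 g/mol.

252.20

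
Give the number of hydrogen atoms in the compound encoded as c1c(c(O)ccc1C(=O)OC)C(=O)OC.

Hydrogens are implicit in SMILES; fill each atom to its normal valence:
  4 × O: no H
  3 × C (aromatic): 1 H each → 3
  3 × C (aromatic): no H
  2 × C: 3 H each → 6
  2 × C: no H
  1 × O: 1 H
  Total hydrogens = 10.

10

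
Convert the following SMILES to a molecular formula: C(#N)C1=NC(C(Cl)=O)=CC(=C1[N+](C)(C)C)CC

C12H15ClN3O+

Heavy atoms from the SMILES: 12 C, 1 Cl, 3 N, 1 O.
Implicit hydrogens by atom environment:
  4 × C: 3 H each → 12
  4 × C (aromatic): no H
  2 × C: no H
  1 × C: 2 H
  1 × C (aromatic): 1 H
  1 × Cl: no H
  1 × N (aromatic): no H
  1 × N: no H
  1 × N (charge +1): no H
  1 × O: no H
  Total hydrogens = 15.
Net charge +1.
Molecular formula: C12H15ClN3O+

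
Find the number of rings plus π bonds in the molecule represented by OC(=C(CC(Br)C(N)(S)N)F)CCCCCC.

Molecular formula from the SMILES: C11H22BrFN2OS.
DoU = (2C + 2 + N − H − X)/2 = (2·11 + 2 + 2 − 22 − 2)/2 = 2/2 = 1.
(Structurally: 0 ring(s) + 1 π bond(s) = 1.)

1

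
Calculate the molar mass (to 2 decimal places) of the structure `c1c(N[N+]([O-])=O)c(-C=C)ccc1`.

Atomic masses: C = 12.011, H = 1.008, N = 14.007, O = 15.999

Molecular formula: C8H8N2O2.
M = 8×12.011 + 8×1.008 + 2×14.007 + 2×15.999 = 164.16 g/mol.

164.16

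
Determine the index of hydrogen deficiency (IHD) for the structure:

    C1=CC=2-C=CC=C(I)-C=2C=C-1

7

Molecular formula from the SMILES: C10H7I.
DoU = (2C + 2 + N − H − X)/2 = (2·10 + 2 + 0 − 7 − 1)/2 = 14/2 = 7.
(Structurally: 2 ring(s) + 5 π bond(s) = 7.)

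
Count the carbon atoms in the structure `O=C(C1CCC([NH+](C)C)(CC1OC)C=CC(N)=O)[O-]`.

13

The symbol for carbon appears 13 times in the SMILES.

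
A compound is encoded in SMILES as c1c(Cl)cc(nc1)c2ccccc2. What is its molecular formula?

C11H8ClN

Heavy atoms from the SMILES: 11 C, 1 Cl, 1 N.
Implicit hydrogens by atom environment:
  8 × C (aromatic): 1 H each → 8
  3 × C (aromatic): no H
  1 × Cl: no H
  1 × N (aromatic): no H
  Total hydrogens = 8.
Molecular formula: C11H8ClN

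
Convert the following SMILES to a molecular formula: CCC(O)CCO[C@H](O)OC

Heavy atoms from the SMILES: 7 C, 4 O.
Implicit hydrogens by atom environment:
  3 × C: 2 H each → 6
  2 × C: 3 H each → 6
  2 × C: 1 H each → 2
  2 × O: 1 H each → 2
  2 × O: no H
  Total hydrogens = 16.
Molecular formula: C7H16O4

C7H16O4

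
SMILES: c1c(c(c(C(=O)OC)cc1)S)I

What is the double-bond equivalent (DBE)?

5

Molecular formula from the SMILES: C8H7IO2S.
DoU = (2C + 2 + N − H − X)/2 = (2·8 + 2 + 0 − 7 − 1)/2 = 10/2 = 5.
(Structurally: 1 ring(s) + 4 π bond(s) = 5.)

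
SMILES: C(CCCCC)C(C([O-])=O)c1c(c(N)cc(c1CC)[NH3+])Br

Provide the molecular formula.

C16H25BrN2O2

Heavy atoms from the SMILES: 1 Br, 16 C, 2 N, 2 O.
Implicit hydrogens by atom environment:
  6 × C: 2 H each → 12
  5 × C (aromatic): no H
  2 × C: 3 H each → 6
  1 × Br: no H
  1 × C (aromatic): 1 H
  1 × C: 1 H
  1 × C: no H
  1 × N (charge +1): 3 H
  1 × N: 2 H
  1 × O: no H
  1 × O (charge -1): no H
  Total hydrogens = 25.
Molecular formula: C16H25BrN2O2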